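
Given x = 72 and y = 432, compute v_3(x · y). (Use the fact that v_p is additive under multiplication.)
v_3(31104) = 5

v_p(x) = 2 (factor: 72 = 3^2 · 8); v_p(y) = 3 (factor: 432 = 3^3 · 16). Additivity: v_p(xy) = v_p(x) + v_p(y) = 2 + 3 = 5. (Direct check: xy = 31104 = 3^5 · (128).)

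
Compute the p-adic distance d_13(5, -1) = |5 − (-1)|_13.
d_13(5, -1) = 1

Step 1 — x − y = 5 − (-1) = 6. Step 2 — v_13(6) = 0 (factor: 6 = (13^0 · 6); the sign does not affect v_p). Step 3 — |x − y|_13 = 13^{0} = 1.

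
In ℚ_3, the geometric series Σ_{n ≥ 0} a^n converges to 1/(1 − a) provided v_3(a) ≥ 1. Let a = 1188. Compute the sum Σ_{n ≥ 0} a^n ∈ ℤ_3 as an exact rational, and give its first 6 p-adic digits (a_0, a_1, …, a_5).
Σ a^n = 1/(1 − a) = -1/1187;  first 6 digits = (1, 0, 0, 2, 2, 1)

v_3(a) = 3 ≥ 1, so the series converges in ℤ_3 to 1/(1 − a) = 1/(1 − 1188) = -1/1187. Expand this rational in ℤ_3: compute digits iteratively via d_i = x_i mod 3, x_{i+1} = (x_i − d_i)/3. The first 6 digits are (1, 0, 0, 2, 2, 1).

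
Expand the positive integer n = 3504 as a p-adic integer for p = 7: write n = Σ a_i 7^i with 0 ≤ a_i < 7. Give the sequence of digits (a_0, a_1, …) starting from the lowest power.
(a_0, a_1, …) = (4, 3, 1, 3, 1)

Repeated division by 7 gives the digits low-to-high: 3504 = 4 + 3·7^1 + 1·7^2 + 3·7^3 + 1·7^4. Digit sequence: (4, 3, 1, 3, 1).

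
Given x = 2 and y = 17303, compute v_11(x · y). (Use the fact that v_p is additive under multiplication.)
v_11(34606) = 3

v_p(x) = 0 (factor: 2 = 11^0 · 2); v_p(y) = 3 (factor: 17303 = 11^3 · 13). Additivity: v_p(xy) = v_p(x) + v_p(y) = 0 + 3 = 3. (Direct check: xy = 34606 = 11^3 · (26).)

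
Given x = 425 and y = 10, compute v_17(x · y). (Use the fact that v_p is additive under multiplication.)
v_17(4250) = 1

v_p(x) = 1 (factor: 425 = 17^1 · 25); v_p(y) = 0 (factor: 10 = 17^0 · 10). Additivity: v_p(xy) = v_p(x) + v_p(y) = 1 + 0 = 1. (Direct check: xy = 4250 = 17^1 · (250).)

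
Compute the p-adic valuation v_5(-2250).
v_5(-2250) = 3

v_5(n) is the largest exponent k such that 5^k divides n. Factor out: -2250 = -5^3 · 18. (Sign doesn't affect v_p.) So v_5(-2250) = 3.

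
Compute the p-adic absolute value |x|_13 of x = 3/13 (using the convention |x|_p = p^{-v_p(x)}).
|3/13|_13 = 13

Step 1 — compute v_13(x) by factoring powers of 13 out of the numerator and denominator: v_13(3/13) = -1. Step 2 — apply |x|_p = p^{-v_p(x)} = 13^{1} = 13.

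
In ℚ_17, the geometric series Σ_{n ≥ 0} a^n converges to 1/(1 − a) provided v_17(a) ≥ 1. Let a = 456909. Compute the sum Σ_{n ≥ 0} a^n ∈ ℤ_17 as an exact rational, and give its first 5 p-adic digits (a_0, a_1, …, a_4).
Σ a^n = 1/(1 − a) = -1/456908;  first 5 digits = (1, 0, 0, 8, 5)

v_17(a) = 3 ≥ 1, so the series converges in ℤ_17 to 1/(1 − a) = 1/(1 − 456909) = -1/456908. Expand this rational in ℤ_17: compute digits iteratively via d_i = x_i mod 17, x_{i+1} = (x_i − d_i)/17. The first 5 digits are (1, 0, 0, 8, 5).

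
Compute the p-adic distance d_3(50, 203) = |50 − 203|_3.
d_3(50, 203) = 1/9

Step 1 — x − y = 50 − 203 = -153. Step 2 — v_3(-153) = 2 (factor: -153 = −(3^2 · 17); the sign does not affect v_p). Step 3 — |x − y|_3 = 3^{-2} = 1/9.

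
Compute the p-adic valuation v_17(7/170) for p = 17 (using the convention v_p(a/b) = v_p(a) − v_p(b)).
v_17(7/170) = -1

Factor powers of 17 from the numerator and denominator of the reduced fraction: 7 = 17^0 · 7 and 170 = 17^1 · 10. Apply v_p(a/b) = v_p(a) − v_p(b): v_17(7/170) = 0 − 1 = -1.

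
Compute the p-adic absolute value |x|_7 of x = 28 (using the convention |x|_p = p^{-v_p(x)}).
|28|_7 = 1/7

Step 1 — compute v_7(x) by factoring powers of 7 out of the numerator and denominator: v_7(28) = 1. Step 2 — apply |x|_p = p^{-v_p(x)} = 7^{-1} = 1/7.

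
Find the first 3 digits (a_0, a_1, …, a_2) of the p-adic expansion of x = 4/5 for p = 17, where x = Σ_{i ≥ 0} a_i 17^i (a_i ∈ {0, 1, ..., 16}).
(a_0, …, a_2) = (11, 13, 6)

v_17(4/5) = 0 (numerator and denominator both coprime to 17), so x ∈ ℤ_17^×. Compute digits iteratively via a_i = x_i mod 17, x_{i+1} = (x_i − a_i)/17, with x_0 = x:
  x_0 = 4/5;  a_0 = 11;  x_1 = (x_0 − 11)/17 = -3/5
  x_1 = -3/5;  a_1 = 13;  x_2 = (x_1 − 13)/17 = -4/5
  x_2 = -4/5;  a_2 = 6;  x_3 = (x_2 − 6)/17 = -2/5
Digits: (11, 13, 6).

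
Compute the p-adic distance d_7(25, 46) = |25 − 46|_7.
d_7(25, 46) = 1/7

Step 1 — x − y = 25 − 46 = -21. Step 2 — v_7(-21) = 1 (factor: -21 = −(7^1 · 3); the sign does not affect v_p). Step 3 — |x − y|_7 = 7^{-1} = 1/7.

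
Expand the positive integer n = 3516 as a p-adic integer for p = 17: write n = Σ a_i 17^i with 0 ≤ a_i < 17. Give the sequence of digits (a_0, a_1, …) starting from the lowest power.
(a_0, a_1, …) = (14, 2, 12)

Repeated division by 17 gives the digits low-to-high: 3516 = 14 + 2·17^1 + 12·17^2. Digit sequence: (14, 2, 12).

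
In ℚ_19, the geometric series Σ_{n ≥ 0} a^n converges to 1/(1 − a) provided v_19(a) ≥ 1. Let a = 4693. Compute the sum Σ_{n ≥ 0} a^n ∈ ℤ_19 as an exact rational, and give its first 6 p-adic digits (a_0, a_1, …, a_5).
Σ a^n = 1/(1 − a) = -1/4692;  first 6 digits = (1, 0, 13, 0, 17, 8)

v_19(a) = 2 ≥ 1, so the series converges in ℤ_19 to 1/(1 − a) = 1/(1 − 4693) = -1/4692. Expand this rational in ℤ_19: compute digits iteratively via d_i = x_i mod 19, x_{i+1} = (x_i − d_i)/19. The first 6 digits are (1, 0, 13, 0, 17, 8).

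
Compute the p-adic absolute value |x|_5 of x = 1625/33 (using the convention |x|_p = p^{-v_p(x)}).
|1625/33|_5 = 1/125

Step 1 — compute v_5(x) by factoring powers of 5 out of the numerator and denominator: v_5(1625/33) = 3. Step 2 — apply |x|_p = p^{-v_p(x)} = 5^{-3} = 1/125.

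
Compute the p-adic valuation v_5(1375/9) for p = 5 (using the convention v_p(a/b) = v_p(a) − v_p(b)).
v_5(1375/9) = 3

Factor powers of 5 from the numerator and denominator of the reduced fraction: 1375 = 5^3 · 11 and 9 = 5^0 · 9. Apply v_p(a/b) = v_p(a) − v_p(b): v_5(1375/9) = 3 − 0 = 3.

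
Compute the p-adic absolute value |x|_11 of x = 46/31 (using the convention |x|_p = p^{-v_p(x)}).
|46/31|_11 = 1

Step 1 — compute v_11(x) by factoring powers of 11 out of the numerator and denominator: v_11(46/31) = 0. Step 2 — apply |x|_p = p^{-v_p(x)} = 11^{0} = 1.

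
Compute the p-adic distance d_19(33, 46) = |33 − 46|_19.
d_19(33, 46) = 1

Step 1 — x − y = 33 − 46 = -13. Step 2 — v_19(-13) = 0 (factor: -13 = −(19^0 · 13); the sign does not affect v_p). Step 3 — |x − y|_19 = 19^{0} = 1.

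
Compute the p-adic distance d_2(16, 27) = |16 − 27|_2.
d_2(16, 27) = 1

Step 1 — x − y = 16 − 27 = -11. Step 2 — v_2(-11) = 0 (factor: -11 = −(2^0 · 11); the sign does not affect v_p). Step 3 — |x − y|_2 = 2^{0} = 1.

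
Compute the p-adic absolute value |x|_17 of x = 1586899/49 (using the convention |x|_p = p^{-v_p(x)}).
|1586899/49|_17 = 1/83521

Step 1 — compute v_17(x) by factoring powers of 17 out of the numerator and denominator: v_17(1586899/49) = 4. Step 2 — apply |x|_p = p^{-v_p(x)} = 17^{-4} = 1/83521.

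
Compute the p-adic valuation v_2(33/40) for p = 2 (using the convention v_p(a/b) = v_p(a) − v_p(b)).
v_2(33/40) = -3

Factor powers of 2 from the numerator and denominator of the reduced fraction: 33 = 2^0 · 33 and 40 = 2^3 · 5. Apply v_p(a/b) = v_p(a) − v_p(b): v_2(33/40) = 0 − 3 = -3.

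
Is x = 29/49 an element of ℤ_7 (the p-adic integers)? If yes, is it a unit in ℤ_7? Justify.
x ∉ ℤ_7 (v_7(x) = -2 < 0)

ℤ_7 = {x ∈ ℚ_7 : v_7(x) ≥ 0} and ℤ_7^× = {x ∈ ℤ_7 : v_7(x) = 0}. Here v_7(29/49) = v_7(num) − v_7(den) = -2; compare against these criteria.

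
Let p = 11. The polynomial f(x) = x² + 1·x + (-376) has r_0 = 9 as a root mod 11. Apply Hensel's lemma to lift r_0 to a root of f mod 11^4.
r_3 = 6730 (mod 14641)

Hensel: r_{i+1} = r_i − f(r_i)·(f′(r_i))^{-1} mod 11^{i+2}, f′(x) = 2x + 1. Iterate:
  r_0 = 9 (mod 11)
  r_1 = 75 (mod 121)
  r_2 = 75 (mod 1331)
  r_3 = 6730 (mod 14641)
Final: r = 6730 satisfies f(r) ≡ 0 mod 11^4.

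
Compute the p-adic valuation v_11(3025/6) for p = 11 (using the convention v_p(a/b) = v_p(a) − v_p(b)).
v_11(3025/6) = 2

Factor powers of 11 from the numerator and denominator of the reduced fraction: 3025 = 11^2 · 25 and 6 = 11^0 · 6. Apply v_p(a/b) = v_p(a) − v_p(b): v_11(3025/6) = 2 − 0 = 2.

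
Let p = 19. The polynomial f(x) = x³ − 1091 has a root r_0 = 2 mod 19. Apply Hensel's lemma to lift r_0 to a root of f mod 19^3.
r_2 = 1807 (mod 6859)

Hensel: r_{i+1} = r_i − f(r_i)/f′(r_i) mod 19^{i+2}, where f′(x) = 3x². Iterate:
  r_0 = 2 (mod 19)
  r_1 = 2 (mod 361)
  r_2 = 1807 (mod 6859)
Final: r = 1807 with f(r) ≡ 0 mod 19^3.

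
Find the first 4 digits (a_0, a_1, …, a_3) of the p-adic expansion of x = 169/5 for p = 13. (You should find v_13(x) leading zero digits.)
(a_0, …, a_3) = (0, 0, 8, 2)

v_13(169/5) = 2, so a_0 = ... = a_1 = 0. Factor out: x = 13^2 · u with u = 1/5 a unit in ℤ_13. Expand u iteratively via a_{v+i} = u_i mod 13, u_{i+1} = (u_i − a_{v+i})/13:
  u_0 = 1/5;  a_2 = 8;  u_1 = (u_0 − 8)/13 = -3/5
  u_1 = -3/5;  a_3 = 2;  u_2 = (u_1 − 2)/13 = -1/5
Digits: (0, 0, 8, 2).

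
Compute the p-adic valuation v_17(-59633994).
v_17(-59633994) = 5

v_17(n) is the largest exponent k such that 17^k divides n. Factor out: -59633994 = -17^5 · 42. (Sign doesn't affect v_p.) So v_17(-59633994) = 5.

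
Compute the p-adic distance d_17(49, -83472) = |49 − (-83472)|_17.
d_17(49, -83472) = 1/83521

Step 1 — x − y = 49 − (-83472) = 83521. Step 2 — v_17(83521) = 4 (factor: 83521 = (17^4 · 1); the sign does not affect v_p). Step 3 — |x − y|_17 = 17^{-4} = 1/83521.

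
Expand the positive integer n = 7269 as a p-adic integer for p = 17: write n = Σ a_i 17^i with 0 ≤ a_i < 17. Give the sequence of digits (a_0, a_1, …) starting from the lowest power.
(a_0, a_1, …) = (10, 2, 8, 1)

Repeated division by 17 gives the digits low-to-high: 7269 = 10 + 2·17^1 + 8·17^2 + 1·17^3. Digit sequence: (10, 2, 8, 1).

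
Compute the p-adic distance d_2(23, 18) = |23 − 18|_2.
d_2(23, 18) = 1

Step 1 — x − y = 23 − 18 = 5. Step 2 — v_2(5) = 0 (factor: 5 = (2^0 · 5); the sign does not affect v_p). Step 3 — |x − y|_2 = 2^{0} = 1.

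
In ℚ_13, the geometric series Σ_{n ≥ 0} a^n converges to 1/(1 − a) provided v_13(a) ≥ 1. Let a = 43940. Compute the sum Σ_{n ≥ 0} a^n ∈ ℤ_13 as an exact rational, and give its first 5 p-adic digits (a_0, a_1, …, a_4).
Σ a^n = 1/(1 − a) = -1/43939;  first 5 digits = (1, 0, 0, 7, 1)

v_13(a) = 3 ≥ 1, so the series converges in ℤ_13 to 1/(1 − a) = 1/(1 − 43940) = -1/43939. Expand this rational in ℤ_13: compute digits iteratively via d_i = x_i mod 13, x_{i+1} = (x_i − d_i)/13. The first 5 digits are (1, 0, 0, 7, 1).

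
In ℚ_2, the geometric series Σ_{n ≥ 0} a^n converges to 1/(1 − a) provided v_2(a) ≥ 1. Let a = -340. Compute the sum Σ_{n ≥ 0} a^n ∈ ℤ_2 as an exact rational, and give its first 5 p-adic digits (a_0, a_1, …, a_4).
Σ a^n = 1/(1 − a) = 1/341;  first 5 digits = (1, 0, 1, 1, 1)

v_2(a) = 2 ≥ 1, so the series converges in ℤ_2 to 1/(1 − a) = 1/(1 − (-340)) = 1/341. Expand this rational in ℤ_2: compute digits iteratively via d_i = x_i mod 2, x_{i+1} = (x_i − d_i)/2. The first 5 digits are (1, 0, 1, 1, 1).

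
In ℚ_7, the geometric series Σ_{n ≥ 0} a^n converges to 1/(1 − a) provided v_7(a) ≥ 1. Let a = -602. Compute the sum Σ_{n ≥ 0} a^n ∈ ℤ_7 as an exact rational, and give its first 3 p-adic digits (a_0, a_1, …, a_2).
Σ a^n = 1/(1 − a) = 1/603;  first 3 digits = (1, 5, 5)

v_7(a) = 1 ≥ 1, so the series converges in ℤ_7 to 1/(1 − a) = 1/(1 − (-602)) = 1/603. Expand this rational in ℤ_7: compute digits iteratively via d_i = x_i mod 7, x_{i+1} = (x_i − d_i)/7. The first 3 digits are (1, 5, 5).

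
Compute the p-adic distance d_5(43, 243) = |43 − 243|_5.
d_5(43, 243) = 1/25

Step 1 — x − y = 43 − 243 = -200. Step 2 — v_5(-200) = 2 (factor: -200 = −(5^2 · 8); the sign does not affect v_p). Step 3 — |x − y|_5 = 5^{-2} = 1/25.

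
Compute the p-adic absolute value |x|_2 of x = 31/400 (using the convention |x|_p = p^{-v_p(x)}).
|31/400|_2 = 16

Step 1 — compute v_2(x) by factoring powers of 2 out of the numerator and denominator: v_2(31/400) = -4. Step 2 — apply |x|_p = p^{-v_p(x)} = 2^{4} = 16.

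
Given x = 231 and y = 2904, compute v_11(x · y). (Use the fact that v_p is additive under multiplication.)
v_11(670824) = 3

v_p(x) = 1 (factor: 231 = 11^1 · 21); v_p(y) = 2 (factor: 2904 = 11^2 · 24). Additivity: v_p(xy) = v_p(x) + v_p(y) = 1 + 2 = 3. (Direct check: xy = 670824 = 11^3 · (504).)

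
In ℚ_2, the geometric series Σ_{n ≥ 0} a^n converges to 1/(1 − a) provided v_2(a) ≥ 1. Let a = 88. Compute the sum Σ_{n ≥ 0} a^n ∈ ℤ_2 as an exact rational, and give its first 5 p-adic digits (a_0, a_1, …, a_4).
Σ a^n = 1/(1 − a) = -1/87;  first 5 digits = (1, 0, 0, 1, 1)

v_2(a) = 3 ≥ 1, so the series converges in ℤ_2 to 1/(1 − a) = 1/(1 − 88) = -1/87. Expand this rational in ℤ_2: compute digits iteratively via d_i = x_i mod 2, x_{i+1} = (x_i − d_i)/2. The first 5 digits are (1, 0, 0, 1, 1).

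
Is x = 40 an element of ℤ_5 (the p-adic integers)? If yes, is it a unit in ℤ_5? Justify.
x ∈ ℤ_5 but not a unit; v_5(x) = 1 > 0

ℤ_5 = {x ∈ ℚ_5 : v_5(x) ≥ 0} and ℤ_5^× = {x ∈ ℤ_5 : v_5(x) = 0}. Here v_5(40) = v_5(num) − v_5(den) = 1; compare against these criteria.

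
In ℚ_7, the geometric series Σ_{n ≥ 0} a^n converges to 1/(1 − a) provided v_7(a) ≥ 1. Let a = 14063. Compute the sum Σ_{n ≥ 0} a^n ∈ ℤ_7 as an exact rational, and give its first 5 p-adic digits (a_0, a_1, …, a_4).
Σ a^n = 1/(1 − a) = -1/14062;  first 5 digits = (1, 0, 0, 6, 5)

v_7(a) = 3 ≥ 1, so the series converges in ℤ_7 to 1/(1 − a) = 1/(1 − 14063) = -1/14062. Expand this rational in ℤ_7: compute digits iteratively via d_i = x_i mod 7, x_{i+1} = (x_i − d_i)/7. The first 5 digits are (1, 0, 0, 6, 5).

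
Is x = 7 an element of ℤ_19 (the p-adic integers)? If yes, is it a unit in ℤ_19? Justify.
x ∈ ℤ_19^× (unit); v_19(x) = 0

ℤ_19 = {x ∈ ℚ_19 : v_19(x) ≥ 0} and ℤ_19^× = {x ∈ ℤ_19 : v_19(x) = 0}. Here v_19(7) = v_19(num) − v_19(den) = 0; compare against these criteria.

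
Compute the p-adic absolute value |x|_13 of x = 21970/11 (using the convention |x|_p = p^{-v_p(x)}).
|21970/11|_13 = 1/2197

Step 1 — compute v_13(x) by factoring powers of 13 out of the numerator and denominator: v_13(21970/11) = 3. Step 2 — apply |x|_p = p^{-v_p(x)} = 13^{-3} = 1/2197.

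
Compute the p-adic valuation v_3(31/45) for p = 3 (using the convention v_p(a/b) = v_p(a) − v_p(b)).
v_3(31/45) = -2

Factor powers of 3 from the numerator and denominator of the reduced fraction: 31 = 3^0 · 31 and 45 = 3^2 · 5. Apply v_p(a/b) = v_p(a) − v_p(b): v_3(31/45) = 0 − 2 = -2.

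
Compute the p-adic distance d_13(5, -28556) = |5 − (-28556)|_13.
d_13(5, -28556) = 1/28561

Step 1 — x − y = 5 − (-28556) = 28561. Step 2 — v_13(28561) = 4 (factor: 28561 = (13^4 · 1); the sign does not affect v_p). Step 3 — |x − y|_13 = 13^{-4} = 1/28561.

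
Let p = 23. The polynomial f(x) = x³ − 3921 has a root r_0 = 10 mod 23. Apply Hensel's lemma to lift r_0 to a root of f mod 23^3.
r_2 = 7692 (mod 12167)

Hensel: r_{i+1} = r_i − f(r_i)/f′(r_i) mod 23^{i+2}, where f′(x) = 3x². Iterate:
  r_0 = 10 (mod 23)
  r_1 = 286 (mod 529)
  r_2 = 7692 (mod 12167)
Final: r = 7692 with f(r) ≡ 0 mod 23^3.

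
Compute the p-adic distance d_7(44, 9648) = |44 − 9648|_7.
d_7(44, 9648) = 1/2401

Step 1 — x − y = 44 − 9648 = -9604. Step 2 — v_7(-9604) = 4 (factor: -9604 = −(7^4 · 4); the sign does not affect v_p). Step 3 — |x − y|_7 = 7^{-4} = 1/2401.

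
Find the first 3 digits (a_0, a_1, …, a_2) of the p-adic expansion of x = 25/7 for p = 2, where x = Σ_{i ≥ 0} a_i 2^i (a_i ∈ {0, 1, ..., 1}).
(a_0, …, a_2) = (1, 1, 1)

v_2(25/7) = 0 (numerator and denominator both coprime to 2), so x ∈ ℤ_2^×. Compute digits iteratively via a_i = x_i mod 2, x_{i+1} = (x_i − a_i)/2, with x_0 = x:
  x_0 = 25/7;  a_0 = 1;  x_1 = (x_0 − 1)/2 = 9/7
  x_1 = 9/7;  a_1 = 1;  x_2 = (x_1 − 1)/2 = 1/7
  x_2 = 1/7;  a_2 = 1;  x_3 = (x_2 − 1)/2 = -3/7
Digits: (1, 1, 1).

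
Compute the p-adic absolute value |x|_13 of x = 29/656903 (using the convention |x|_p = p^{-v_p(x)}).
|29/656903|_13 = 28561

Step 1 — compute v_13(x) by factoring powers of 13 out of the numerator and denominator: v_13(29/656903) = -4. Step 2 — apply |x|_p = p^{-v_p(x)} = 13^{4} = 28561.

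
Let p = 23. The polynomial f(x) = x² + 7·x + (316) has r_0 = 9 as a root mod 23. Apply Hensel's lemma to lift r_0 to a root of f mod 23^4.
r_3 = 231481 (mod 279841)

Hensel: r_{i+1} = r_i − f(r_i)·(f′(r_i))^{-1} mod 23^{i+2}, f′(x) = 2x + 7. Iterate:
  r_0 = 9 (mod 23)
  r_1 = 308 (mod 529)
  r_2 = 308 (mod 12167)
  r_3 = 231481 (mod 279841)
Final: r = 231481 satisfies f(r) ≡ 0 mod 23^4.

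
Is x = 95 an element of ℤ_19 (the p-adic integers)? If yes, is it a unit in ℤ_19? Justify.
x ∈ ℤ_19 but not a unit; v_19(x) = 1 > 0

ℤ_19 = {x ∈ ℚ_19 : v_19(x) ≥ 0} and ℤ_19^× = {x ∈ ℤ_19 : v_19(x) = 0}. Here v_19(95) = v_19(num) − v_19(den) = 1; compare against these criteria.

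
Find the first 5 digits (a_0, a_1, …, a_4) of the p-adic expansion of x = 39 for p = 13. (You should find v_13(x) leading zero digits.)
(a_0, …, a_4) = (0, 3, 0, 0, 0)

v_13(39) = 1, so a_0 = ... = a_0 = 0. Factor out: x = 13^1 · u with u = 3 a unit in ℤ_13. Expand u iteratively via a_{v+i} = u_i mod 13, u_{i+1} = (u_i − a_{v+i})/13:
  u_0 = 3;  a_1 = 3;  u_1 = (u_0 − 3)/13 = 0
  u_1 = 0;  a_2 = 0;  u_2 = (u_1 − 0)/13 = 0
  u_2 = 0;  a_3 = 0;  u_3 = (u_2 − 0)/13 = 0
  u_3 = 0;  a_4 = 0;  u_4 = (u_3 − 0)/13 = 0
Digits: (0, 3, 0, 0, 0).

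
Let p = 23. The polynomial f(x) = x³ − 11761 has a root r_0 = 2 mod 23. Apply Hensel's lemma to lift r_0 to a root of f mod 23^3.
r_2 = 3935 (mod 12167)

Hensel: r_{i+1} = r_i − f(r_i)/f′(r_i) mod 23^{i+2}, where f′(x) = 3x². Iterate:
  r_0 = 2 (mod 23)
  r_1 = 232 (mod 529)
  r_2 = 3935 (mod 12167)
Final: r = 3935 with f(r) ≡ 0 mod 23^3.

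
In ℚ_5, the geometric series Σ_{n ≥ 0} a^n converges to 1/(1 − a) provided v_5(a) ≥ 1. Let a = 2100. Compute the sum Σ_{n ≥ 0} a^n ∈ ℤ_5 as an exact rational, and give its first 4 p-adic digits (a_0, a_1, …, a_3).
Σ a^n = 1/(1 − a) = -1/2099;  first 4 digits = (1, 0, 4, 1)

v_5(a) = 2 ≥ 1, so the series converges in ℤ_5 to 1/(1 − a) = 1/(1 − 2100) = -1/2099. Expand this rational in ℤ_5: compute digits iteratively via d_i = x_i mod 5, x_{i+1} = (x_i − d_i)/5. The first 4 digits are (1, 0, 4, 1).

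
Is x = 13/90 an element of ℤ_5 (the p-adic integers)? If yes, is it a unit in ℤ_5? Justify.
x ∉ ℤ_5 (v_5(x) = -1 < 0)

ℤ_5 = {x ∈ ℚ_5 : v_5(x) ≥ 0} and ℤ_5^× = {x ∈ ℤ_5 : v_5(x) = 0}. Here v_5(13/90) = v_5(num) − v_5(den) = -1; compare against these criteria.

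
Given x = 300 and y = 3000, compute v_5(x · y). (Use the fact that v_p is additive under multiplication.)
v_5(900000) = 5

v_p(x) = 2 (factor: 300 = 5^2 · 12); v_p(y) = 3 (factor: 3000 = 5^3 · 24). Additivity: v_p(xy) = v_p(x) + v_p(y) = 2 + 3 = 5. (Direct check: xy = 900000 = 5^5 · (288).)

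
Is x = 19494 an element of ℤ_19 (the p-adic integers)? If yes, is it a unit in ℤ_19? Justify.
x ∈ ℤ_19 but not a unit; v_19(x) = 2 > 0

ℤ_19 = {x ∈ ℚ_19 : v_19(x) ≥ 0} and ℤ_19^× = {x ∈ ℤ_19 : v_19(x) = 0}. Here v_19(19494) = v_19(num) − v_19(den) = 2; compare against these criteria.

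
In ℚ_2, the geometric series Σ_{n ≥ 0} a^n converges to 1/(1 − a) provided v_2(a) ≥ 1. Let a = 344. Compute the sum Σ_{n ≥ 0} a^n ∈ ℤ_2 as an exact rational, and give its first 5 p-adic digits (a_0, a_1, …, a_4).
Σ a^n = 1/(1 − a) = -1/343;  first 5 digits = (1, 0, 0, 1, 1)

v_2(a) = 3 ≥ 1, so the series converges in ℤ_2 to 1/(1 − a) = 1/(1 − 344) = -1/343. Expand this rational in ℤ_2: compute digits iteratively via d_i = x_i mod 2, x_{i+1} = (x_i − d_i)/2. The first 5 digits are (1, 0, 0, 1, 1).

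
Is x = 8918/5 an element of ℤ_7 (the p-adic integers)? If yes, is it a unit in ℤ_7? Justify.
x ∈ ℤ_7 but not a unit; v_7(x) = 3 > 0

ℤ_7 = {x ∈ ℚ_7 : v_7(x) ≥ 0} and ℤ_7^× = {x ∈ ℤ_7 : v_7(x) = 0}. Here v_7(8918/5) = v_7(num) − v_7(den) = 3; compare against these criteria.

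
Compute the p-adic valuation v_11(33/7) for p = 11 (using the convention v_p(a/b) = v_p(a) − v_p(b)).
v_11(33/7) = 1

Factor powers of 11 from the numerator and denominator of the reduced fraction: 33 = 11^1 · 3 and 7 = 11^0 · 7. Apply v_p(a/b) = v_p(a) − v_p(b): v_11(33/7) = 1 − 0 = 1.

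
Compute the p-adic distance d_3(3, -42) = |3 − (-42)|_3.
d_3(3, -42) = 1/9

Step 1 — x − y = 3 − (-42) = 45. Step 2 — v_3(45) = 2 (factor: 45 = (3^2 · 5); the sign does not affect v_p). Step 3 — |x − y|_3 = 3^{-2} = 1/9.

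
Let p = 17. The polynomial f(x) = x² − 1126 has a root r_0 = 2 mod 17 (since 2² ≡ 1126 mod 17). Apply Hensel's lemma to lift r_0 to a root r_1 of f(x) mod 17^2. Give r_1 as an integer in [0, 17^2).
r_1 = 138 (mod 289)

Hensel's recurrence: r_{i+1} = r_i − f(r_i)·(f′(r_i))^{-1} mod 17^{i+2}, with f′(x) = 2x. Iterate:
  r_0 = 2 (mod 17)
  r_1 = 138 (mod 289)
Final: r_1 = 138, and one checks f(r_1) ≡ 0 mod 17^2.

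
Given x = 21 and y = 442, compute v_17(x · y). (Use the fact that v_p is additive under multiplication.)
v_17(9282) = 1

v_p(x) = 0 (factor: 21 = 17^0 · 21); v_p(y) = 1 (factor: 442 = 17^1 · 26). Additivity: v_p(xy) = v_p(x) + v_p(y) = 0 + 1 = 1. (Direct check: xy = 9282 = 17^1 · (546).)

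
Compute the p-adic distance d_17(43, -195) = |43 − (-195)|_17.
d_17(43, -195) = 1/17

Step 1 — x − y = 43 − (-195) = 238. Step 2 — v_17(238) = 1 (factor: 238 = (17^1 · 14); the sign does not affect v_p). Step 3 — |x − y|_17 = 17^{-1} = 1/17.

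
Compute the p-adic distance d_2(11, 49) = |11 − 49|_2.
d_2(11, 49) = 1/2

Step 1 — x − y = 11 − 49 = -38. Step 2 — v_2(-38) = 1 (factor: -38 = −(2^1 · 19); the sign does not affect v_p). Step 3 — |x − y|_2 = 2^{-1} = 1/2.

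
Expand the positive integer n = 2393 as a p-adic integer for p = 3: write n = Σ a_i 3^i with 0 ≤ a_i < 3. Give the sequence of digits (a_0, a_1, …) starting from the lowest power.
(a_0, a_1, …) = (2, 2, 1, 1, 2, 0, 0, 1)

Repeated division by 3 gives the digits low-to-high: 2393 = 2 + 2·3^1 + 1·3^2 + 1·3^3 + 2·3^4 + 1·3^7. Digit sequence: (2, 2, 1, 1, 2, 0, 0, 1).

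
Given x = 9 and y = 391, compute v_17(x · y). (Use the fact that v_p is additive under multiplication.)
v_17(3519) = 1

v_p(x) = 0 (factor: 9 = 17^0 · 9); v_p(y) = 1 (factor: 391 = 17^1 · 23). Additivity: v_p(xy) = v_p(x) + v_p(y) = 0 + 1 = 1. (Direct check: xy = 3519 = 17^1 · (207).)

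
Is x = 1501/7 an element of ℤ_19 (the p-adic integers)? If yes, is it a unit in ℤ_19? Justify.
x ∈ ℤ_19 but not a unit; v_19(x) = 1 > 0

ℤ_19 = {x ∈ ℚ_19 : v_19(x) ≥ 0} and ℤ_19^× = {x ∈ ℤ_19 : v_19(x) = 0}. Here v_19(1501/7) = v_19(num) − v_19(den) = 1; compare against these criteria.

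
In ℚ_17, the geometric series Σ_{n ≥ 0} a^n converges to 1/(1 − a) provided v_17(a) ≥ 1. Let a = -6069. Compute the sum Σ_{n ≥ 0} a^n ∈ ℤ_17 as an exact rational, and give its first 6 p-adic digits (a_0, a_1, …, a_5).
Σ a^n = 1/(1 − a) = 1/6070;  first 6 digits = (1, 0, 13, 15, 15, 8)

v_17(a) = 2 ≥ 1, so the series converges in ℤ_17 to 1/(1 − a) = 1/(1 − (-6069)) = 1/6070. Expand this rational in ℤ_17: compute digits iteratively via d_i = x_i mod 17, x_{i+1} = (x_i − d_i)/17. The first 6 digits are (1, 0, 13, 15, 15, 8).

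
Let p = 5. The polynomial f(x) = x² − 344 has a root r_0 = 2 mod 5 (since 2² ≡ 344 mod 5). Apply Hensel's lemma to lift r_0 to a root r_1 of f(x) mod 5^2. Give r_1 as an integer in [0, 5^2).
r_1 = 12 (mod 25)

Hensel's recurrence: r_{i+1} = r_i − f(r_i)·(f′(r_i))^{-1} mod 5^{i+2}, with f′(x) = 2x. Iterate:
  r_0 = 2 (mod 5)
  r_1 = 12 (mod 25)
Final: r_1 = 12, and one checks f(r_1) ≡ 0 mod 5^2.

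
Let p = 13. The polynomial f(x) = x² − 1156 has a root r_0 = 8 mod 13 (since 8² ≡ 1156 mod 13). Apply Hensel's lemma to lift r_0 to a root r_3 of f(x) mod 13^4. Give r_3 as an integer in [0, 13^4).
r_3 = 34 (mod 28561)

Hensel's recurrence: r_{i+1} = r_i − f(r_i)·(f′(r_i))^{-1} mod 13^{i+2}, with f′(x) = 2x. Iterate:
  r_0 = 8 (mod 13)
  r_1 = 34 (mod 169)
  r_2 = 34 (mod 2197)
  r_3 = 34 (mod 28561)
Final: r_3 = 34, and one checks f(r_3) ≡ 0 mod 13^4.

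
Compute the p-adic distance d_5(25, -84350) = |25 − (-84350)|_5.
d_5(25, -84350) = 1/3125

Step 1 — x − y = 25 − (-84350) = 84375. Step 2 — v_5(84375) = 5 (factor: 84375 = (5^5 · 27); the sign does not affect v_p). Step 3 — |x − y|_5 = 5^{-5} = 1/3125.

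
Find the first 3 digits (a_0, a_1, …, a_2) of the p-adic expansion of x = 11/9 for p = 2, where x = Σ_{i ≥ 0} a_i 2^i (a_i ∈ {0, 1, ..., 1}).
(a_0, …, a_2) = (1, 1, 0)

v_2(11/9) = 0 (numerator and denominator both coprime to 2), so x ∈ ℤ_2^×. Compute digits iteratively via a_i = x_i mod 2, x_{i+1} = (x_i − a_i)/2, with x_0 = x:
  x_0 = 11/9;  a_0 = 1;  x_1 = (x_0 − 1)/2 = 1/9
  x_1 = 1/9;  a_1 = 1;  x_2 = (x_1 − 1)/2 = -4/9
  x_2 = -4/9;  a_2 = 0;  x_3 = (x_2 − 0)/2 = -2/9
Digits: (1, 1, 0).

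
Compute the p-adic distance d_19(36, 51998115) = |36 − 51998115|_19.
d_19(36, 51998115) = 1/2476099

Step 1 — x − y = 36 − 51998115 = -51998079. Step 2 — v_19(-51998079) = 5 (factor: -51998079 = −(19^5 · 21); the sign does not affect v_p). Step 3 — |x − y|_19 = 19^{-5} = 1/2476099.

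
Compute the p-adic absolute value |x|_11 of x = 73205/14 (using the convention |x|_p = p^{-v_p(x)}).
|73205/14|_11 = 1/14641

Step 1 — compute v_11(x) by factoring powers of 11 out of the numerator and denominator: v_11(73205/14) = 4. Step 2 — apply |x|_p = p^{-v_p(x)} = 11^{-4} = 1/14641.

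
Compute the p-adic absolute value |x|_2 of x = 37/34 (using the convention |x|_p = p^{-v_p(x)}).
|37/34|_2 = 2

Step 1 — compute v_2(x) by factoring powers of 2 out of the numerator and denominator: v_2(37/34) = -1. Step 2 — apply |x|_p = p^{-v_p(x)} = 2^{1} = 2.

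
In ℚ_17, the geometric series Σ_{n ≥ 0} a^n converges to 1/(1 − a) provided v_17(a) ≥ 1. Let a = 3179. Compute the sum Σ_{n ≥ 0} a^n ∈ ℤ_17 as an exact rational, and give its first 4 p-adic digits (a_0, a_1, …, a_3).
Σ a^n = 1/(1 − a) = -1/3178;  first 4 digits = (1, 0, 11, 0)

v_17(a) = 2 ≥ 1, so the series converges in ℤ_17 to 1/(1 − a) = 1/(1 − 3179) = -1/3178. Expand this rational in ℤ_17: compute digits iteratively via d_i = x_i mod 17, x_{i+1} = (x_i − d_i)/17. The first 4 digits are (1, 0, 11, 0).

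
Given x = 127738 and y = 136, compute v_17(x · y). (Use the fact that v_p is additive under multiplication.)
v_17(17372368) = 4

v_p(x) = 3 (factor: 127738 = 17^3 · 26); v_p(y) = 1 (factor: 136 = 17^1 · 8). Additivity: v_p(xy) = v_p(x) + v_p(y) = 3 + 1 = 4. (Direct check: xy = 17372368 = 17^4 · (208).)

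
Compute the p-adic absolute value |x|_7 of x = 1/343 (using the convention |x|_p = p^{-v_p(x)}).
|1/343|_7 = 343

Step 1 — compute v_7(x) by factoring powers of 7 out of the numerator and denominator: v_7(1/343) = -3. Step 2 — apply |x|_p = p^{-v_p(x)} = 7^{3} = 343.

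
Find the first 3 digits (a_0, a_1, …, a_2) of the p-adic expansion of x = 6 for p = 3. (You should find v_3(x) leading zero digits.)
(a_0, …, a_2) = (0, 2, 0)

v_3(6) = 1, so a_0 = ... = a_0 = 0. Factor out: x = 3^1 · u with u = 2 a unit in ℤ_3. Expand u iteratively via a_{v+i} = u_i mod 3, u_{i+1} = (u_i − a_{v+i})/3:
  u_0 = 2;  a_1 = 2;  u_1 = (u_0 − 2)/3 = 0
  u_1 = 0;  a_2 = 0;  u_2 = (u_1 − 0)/3 = 0
Digits: (0, 2, 0).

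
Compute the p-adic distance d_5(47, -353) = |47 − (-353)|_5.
d_5(47, -353) = 1/25

Step 1 — x − y = 47 − (-353) = 400. Step 2 — v_5(400) = 2 (factor: 400 = (5^2 · 16); the sign does not affect v_p). Step 3 — |x − y|_5 = 5^{-2} = 1/25.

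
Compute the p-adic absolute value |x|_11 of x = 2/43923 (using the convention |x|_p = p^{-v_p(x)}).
|2/43923|_11 = 14641

Step 1 — compute v_11(x) by factoring powers of 11 out of the numerator and denominator: v_11(2/43923) = -4. Step 2 — apply |x|_p = p^{-v_p(x)} = 11^{4} = 14641.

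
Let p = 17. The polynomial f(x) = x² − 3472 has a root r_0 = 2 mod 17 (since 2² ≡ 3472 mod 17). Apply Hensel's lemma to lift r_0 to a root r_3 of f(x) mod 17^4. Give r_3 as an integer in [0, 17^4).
r_3 = 869 (mod 83521)

Hensel's recurrence: r_{i+1} = r_i − f(r_i)·(f′(r_i))^{-1} mod 17^{i+2}, with f′(x) = 2x. Iterate:
  r_0 = 2 (mod 17)
  r_1 = 2 (mod 289)
  r_2 = 869 (mod 4913)
  r_3 = 869 (mod 83521)
Final: r_3 = 869, and one checks f(r_3) ≡ 0 mod 17^4.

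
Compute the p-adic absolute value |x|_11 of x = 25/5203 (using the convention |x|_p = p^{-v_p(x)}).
|25/5203|_11 = 121

Step 1 — compute v_11(x) by factoring powers of 11 out of the numerator and denominator: v_11(25/5203) = -2. Step 2 — apply |x|_p = p^{-v_p(x)} = 11^{2} = 121.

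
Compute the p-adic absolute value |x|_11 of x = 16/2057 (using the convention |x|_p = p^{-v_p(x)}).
|16/2057|_11 = 121

Step 1 — compute v_11(x) by factoring powers of 11 out of the numerator and denominator: v_11(16/2057) = -2. Step 2 — apply |x|_p = p^{-v_p(x)} = 11^{2} = 121.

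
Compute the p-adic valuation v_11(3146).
v_11(3146) = 2

v_11(n) is the largest exponent k such that 11^k divides n. Factor out: 3146 = 11^2 · 26. (Sign doesn't affect v_p.) So v_11(3146) = 2.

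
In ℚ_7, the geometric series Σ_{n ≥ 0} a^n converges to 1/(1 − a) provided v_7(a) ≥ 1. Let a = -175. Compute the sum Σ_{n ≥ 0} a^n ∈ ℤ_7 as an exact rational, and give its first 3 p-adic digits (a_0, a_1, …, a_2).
Σ a^n = 1/(1 − a) = 1/176;  first 3 digits = (1, 3, 5)

v_7(a) = 1 ≥ 1, so the series converges in ℤ_7 to 1/(1 − a) = 1/(1 − (-175)) = 1/176. Expand this rational in ℤ_7: compute digits iteratively via d_i = x_i mod 7, x_{i+1} = (x_i − d_i)/7. The first 3 digits are (1, 3, 5).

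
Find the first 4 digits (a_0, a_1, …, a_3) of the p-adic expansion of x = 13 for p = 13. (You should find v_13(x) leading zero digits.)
(a_0, …, a_3) = (0, 1, 0, 0)

v_13(13) = 1, so a_0 = ... = a_0 = 0. Factor out: x = 13^1 · u with u = 1 a unit in ℤ_13. Expand u iteratively via a_{v+i} = u_i mod 13, u_{i+1} = (u_i − a_{v+i})/13:
  u_0 = 1;  a_1 = 1;  u_1 = (u_0 − 1)/13 = 0
  u_1 = 0;  a_2 = 0;  u_2 = (u_1 − 0)/13 = 0
  u_2 = 0;  a_3 = 0;  u_3 = (u_2 − 0)/13 = 0
Digits: (0, 1, 0, 0).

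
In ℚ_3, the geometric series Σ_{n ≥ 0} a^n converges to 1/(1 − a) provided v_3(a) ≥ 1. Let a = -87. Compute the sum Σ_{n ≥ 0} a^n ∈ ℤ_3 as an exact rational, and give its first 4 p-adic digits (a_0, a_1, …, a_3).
Σ a^n = 1/(1 − a) = 1/88;  first 4 digits = (1, 1, 0, 2)

v_3(a) = 1 ≥ 1, so the series converges in ℤ_3 to 1/(1 − a) = 1/(1 − (-87)) = 1/88. Expand this rational in ℤ_3: compute digits iteratively via d_i = x_i mod 3, x_{i+1} = (x_i − d_i)/3. The first 4 digits are (1, 1, 0, 2).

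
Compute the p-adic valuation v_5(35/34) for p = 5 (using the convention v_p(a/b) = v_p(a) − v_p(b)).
v_5(35/34) = 1

Factor powers of 5 from the numerator and denominator of the reduced fraction: 35 = 5^1 · 7 and 34 = 5^0 · 34. Apply v_p(a/b) = v_p(a) − v_p(b): v_5(35/34) = 1 − 0 = 1.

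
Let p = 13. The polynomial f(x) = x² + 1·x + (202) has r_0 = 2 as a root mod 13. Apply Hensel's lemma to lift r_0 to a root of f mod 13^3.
r_2 = 704 (mod 2197)

Hensel: r_{i+1} = r_i − f(r_i)·(f′(r_i))^{-1} mod 13^{i+2}, f′(x) = 2x + 1. Iterate:
  r_0 = 2 (mod 13)
  r_1 = 28 (mod 169)
  r_2 = 704 (mod 2197)
Final: r = 704 satisfies f(r) ≡ 0 mod 13^3.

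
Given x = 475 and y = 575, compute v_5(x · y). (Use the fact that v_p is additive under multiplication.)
v_5(273125) = 4

v_p(x) = 2 (factor: 475 = 5^2 · 19); v_p(y) = 2 (factor: 575 = 5^2 · 23). Additivity: v_p(xy) = v_p(x) + v_p(y) = 2 + 2 = 4. (Direct check: xy = 273125 = 5^4 · (437).)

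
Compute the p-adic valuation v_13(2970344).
v_13(2970344) = 5

v_13(n) is the largest exponent k such that 13^k divides n. Factor out: 2970344 = 13^5 · 8. (Sign doesn't affect v_p.) So v_13(2970344) = 5.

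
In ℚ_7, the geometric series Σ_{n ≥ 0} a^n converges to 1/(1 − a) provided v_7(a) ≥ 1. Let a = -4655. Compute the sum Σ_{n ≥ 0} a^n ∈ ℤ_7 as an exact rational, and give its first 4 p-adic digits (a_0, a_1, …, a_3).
Σ a^n = 1/(1 − a) = 1/4656;  first 4 digits = (1, 0, 3, 0)

v_7(a) = 2 ≥ 1, so the series converges in ℤ_7 to 1/(1 − a) = 1/(1 − (-4655)) = 1/4656. Expand this rational in ℤ_7: compute digits iteratively via d_i = x_i mod 7, x_{i+1} = (x_i − d_i)/7. The first 4 digits are (1, 0, 3, 0).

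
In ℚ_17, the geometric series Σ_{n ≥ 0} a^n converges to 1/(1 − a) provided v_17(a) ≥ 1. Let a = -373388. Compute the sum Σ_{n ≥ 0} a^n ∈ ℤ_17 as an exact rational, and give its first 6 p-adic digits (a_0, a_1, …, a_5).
Σ a^n = 1/(1 − a) = 1/373389;  first 6 digits = (1, 0, 0, 9, 12, 16)

v_17(a) = 3 ≥ 1, so the series converges in ℤ_17 to 1/(1 − a) = 1/(1 − (-373388)) = 1/373389. Expand this rational in ℤ_17: compute digits iteratively via d_i = x_i mod 17, x_{i+1} = (x_i − d_i)/17. The first 6 digits are (1, 0, 0, 9, 12, 16).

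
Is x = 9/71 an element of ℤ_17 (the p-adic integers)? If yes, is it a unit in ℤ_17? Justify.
x ∈ ℤ_17^× (unit); v_17(x) = 0

ℤ_17 = {x ∈ ℚ_17 : v_17(x) ≥ 0} and ℤ_17^× = {x ∈ ℤ_17 : v_17(x) = 0}. Here v_17(9/71) = v_17(num) − v_17(den) = 0; compare against these criteria.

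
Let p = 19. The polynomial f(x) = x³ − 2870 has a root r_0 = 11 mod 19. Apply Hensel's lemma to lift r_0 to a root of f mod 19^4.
r_3 = 93016 (mod 130321)

Hensel: r_{i+1} = r_i − f(r_i)/f′(r_i) mod 19^{i+2}, where f′(x) = 3x². Iterate:
  r_0 = 11 (mod 19)
  r_1 = 239 (mod 361)
  r_2 = 3849 (mod 6859)
  r_3 = 93016 (mod 130321)
Final: r = 93016 with f(r) ≡ 0 mod 19^4.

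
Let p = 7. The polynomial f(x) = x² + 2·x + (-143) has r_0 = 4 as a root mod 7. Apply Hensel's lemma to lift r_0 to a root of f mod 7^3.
r_2 = 11 (mod 343)

Hensel: r_{i+1} = r_i − f(r_i)·(f′(r_i))^{-1} mod 7^{i+2}, f′(x) = 2x + 2. Iterate:
  r_0 = 4 (mod 7)
  r_1 = 11 (mod 49)
  r_2 = 11 (mod 343)
Final: r = 11 satisfies f(r) ≡ 0 mod 7^3.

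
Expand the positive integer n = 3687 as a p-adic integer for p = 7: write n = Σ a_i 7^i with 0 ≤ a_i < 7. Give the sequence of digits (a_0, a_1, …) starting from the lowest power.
(a_0, a_1, …) = (5, 1, 5, 3, 1)

Repeated division by 7 gives the digits low-to-high: 3687 = 5 + 1·7^1 + 5·7^2 + 3·7^3 + 1·7^4. Digit sequence: (5, 1, 5, 3, 1).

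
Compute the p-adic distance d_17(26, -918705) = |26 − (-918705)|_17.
d_17(26, -918705) = 1/83521

Step 1 — x − y = 26 − (-918705) = 918731. Step 2 — v_17(918731) = 4 (factor: 918731 = (17^4 · 11); the sign does not affect v_p). Step 3 — |x − y|_17 = 17^{-4} = 1/83521.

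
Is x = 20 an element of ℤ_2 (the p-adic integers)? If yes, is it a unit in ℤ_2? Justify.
x ∈ ℤ_2 but not a unit; v_2(x) = 2 > 0

ℤ_2 = {x ∈ ℚ_2 : v_2(x) ≥ 0} and ℤ_2^× = {x ∈ ℤ_2 : v_2(x) = 0}. Here v_2(20) = v_2(num) − v_2(den) = 2; compare against these criteria.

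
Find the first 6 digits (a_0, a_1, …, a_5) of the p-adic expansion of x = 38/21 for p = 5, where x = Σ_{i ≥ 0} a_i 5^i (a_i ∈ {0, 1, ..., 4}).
(a_0, …, a_5) = (3, 0, 4, 3, 4, 0)

v_5(38/21) = 0 (numerator and denominator both coprime to 5), so x ∈ ℤ_5^×. Compute digits iteratively via a_i = x_i mod 5, x_{i+1} = (x_i − a_i)/5, with x_0 = x:
  x_0 = 38/21;  a_0 = 3;  x_1 = (x_0 − 3)/5 = -5/21
  x_1 = -5/21;  a_1 = 0;  x_2 = (x_1 − 0)/5 = -1/21
  x_2 = -1/21;  a_2 = 4;  x_3 = (x_2 − 4)/5 = -17/21
  x_3 = -17/21;  a_3 = 3;  x_4 = (x_3 − 3)/5 = -16/21
  x_4 = -16/21;  a_4 = 4;  x_5 = (x_4 − 4)/5 = -20/21
  x_5 = -20/21;  a_5 = 0;  x_6 = (x_5 − 0)/5 = -4/21
Digits: (3, 0, 4, 3, 4, 0).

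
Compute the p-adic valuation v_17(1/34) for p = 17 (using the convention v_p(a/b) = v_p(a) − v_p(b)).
v_17(1/34) = -1

Factor powers of 17 from the numerator and denominator of the reduced fraction: 1 = 17^0 · 1 and 34 = 17^1 · 2. Apply v_p(a/b) = v_p(a) − v_p(b): v_17(1/34) = 0 − 1 = -1.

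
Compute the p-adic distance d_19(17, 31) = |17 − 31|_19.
d_19(17, 31) = 1

Step 1 — x − y = 17 − 31 = -14. Step 2 — v_19(-14) = 0 (factor: -14 = −(19^0 · 14); the sign does not affect v_p). Step 3 — |x − y|_19 = 19^{0} = 1.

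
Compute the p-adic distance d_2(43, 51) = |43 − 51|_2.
d_2(43, 51) = 1/8

Step 1 — x − y = 43 − 51 = -8. Step 2 — v_2(-8) = 3 (factor: -8 = −(2^3 · 1); the sign does not affect v_p). Step 3 — |x − y|_2 = 2^{-3} = 1/8.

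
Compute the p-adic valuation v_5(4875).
v_5(4875) = 3

v_5(n) is the largest exponent k such that 5^k divides n. Factor out: 4875 = 5^3 · 39. (Sign doesn't affect v_p.) So v_5(4875) = 3.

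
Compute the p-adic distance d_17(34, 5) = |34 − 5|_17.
d_17(34, 5) = 1

Step 1 — x − y = 34 − 5 = 29. Step 2 — v_17(29) = 0 (factor: 29 = (17^0 · 29); the sign does not affect v_p). Step 3 — |x − y|_17 = 17^{0} = 1.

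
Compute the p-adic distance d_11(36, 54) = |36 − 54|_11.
d_11(36, 54) = 1

Step 1 — x − y = 36 − 54 = -18. Step 2 — v_11(-18) = 0 (factor: -18 = −(11^0 · 18); the sign does not affect v_p). Step 3 — |x − y|_11 = 11^{0} = 1.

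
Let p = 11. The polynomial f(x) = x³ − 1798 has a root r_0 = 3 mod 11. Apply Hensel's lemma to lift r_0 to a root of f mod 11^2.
r_1 = 91 (mod 121)

Hensel: r_{i+1} = r_i − f(r_i)/f′(r_i) mod 11^{i+2}, where f′(x) = 3x². Iterate:
  r_0 = 3 (mod 11)
  r_1 = 91 (mod 121)
Final: r = 91 with f(r) ≡ 0 mod 11^2.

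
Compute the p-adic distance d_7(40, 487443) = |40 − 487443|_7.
d_7(40, 487443) = 1/16807

Step 1 — x − y = 40 − 487443 = -487403. Step 2 — v_7(-487403) = 5 (factor: -487403 = −(7^5 · 29); the sign does not affect v_p). Step 3 — |x − y|_7 = 7^{-5} = 1/16807.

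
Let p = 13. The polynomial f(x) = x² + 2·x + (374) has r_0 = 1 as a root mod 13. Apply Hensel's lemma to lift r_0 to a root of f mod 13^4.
r_3 = 1977 (mod 28561)

Hensel: r_{i+1} = r_i − f(r_i)·(f′(r_i))^{-1} mod 13^{i+2}, f′(x) = 2x + 2. Iterate:
  r_0 = 1 (mod 13)
  r_1 = 118 (mod 169)
  r_2 = 1977 (mod 2197)
  r_3 = 1977 (mod 28561)
Final: r = 1977 satisfies f(r) ≡ 0 mod 13^4.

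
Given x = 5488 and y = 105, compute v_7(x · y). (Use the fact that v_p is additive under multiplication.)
v_7(576240) = 4

v_p(x) = 3 (factor: 5488 = 7^3 · 16); v_p(y) = 1 (factor: 105 = 7^1 · 15). Additivity: v_p(xy) = v_p(x) + v_p(y) = 3 + 1 = 4. (Direct check: xy = 576240 = 7^4 · (240).)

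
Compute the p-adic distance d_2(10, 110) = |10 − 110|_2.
d_2(10, 110) = 1/4

Step 1 — x − y = 10 − 110 = -100. Step 2 — v_2(-100) = 2 (factor: -100 = −(2^2 · 25); the sign does not affect v_p). Step 3 — |x − y|_2 = 2^{-2} = 1/4.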